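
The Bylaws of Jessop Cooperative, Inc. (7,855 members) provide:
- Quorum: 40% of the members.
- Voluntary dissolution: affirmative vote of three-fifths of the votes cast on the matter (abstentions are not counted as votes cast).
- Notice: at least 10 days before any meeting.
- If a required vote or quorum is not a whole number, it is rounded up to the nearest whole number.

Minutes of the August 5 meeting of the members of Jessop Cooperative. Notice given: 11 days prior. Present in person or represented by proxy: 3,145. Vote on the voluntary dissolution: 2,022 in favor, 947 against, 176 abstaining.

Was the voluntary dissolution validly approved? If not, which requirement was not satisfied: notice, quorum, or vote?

Valid — all requirements satisfied.

Notice: 11 days given; 10 required. Satisfied.
Quorum: 40% of 7,855 = 3,142; 3,145 present. Satisfied.
Vote: requires three-fifths of the votes cast (3,145 − 176 abstaining = 2,969); 3/5 of 2969 = 1781.40, rounded up to 1782, so 1,782 needed; 2,022 in favor. Satisfied.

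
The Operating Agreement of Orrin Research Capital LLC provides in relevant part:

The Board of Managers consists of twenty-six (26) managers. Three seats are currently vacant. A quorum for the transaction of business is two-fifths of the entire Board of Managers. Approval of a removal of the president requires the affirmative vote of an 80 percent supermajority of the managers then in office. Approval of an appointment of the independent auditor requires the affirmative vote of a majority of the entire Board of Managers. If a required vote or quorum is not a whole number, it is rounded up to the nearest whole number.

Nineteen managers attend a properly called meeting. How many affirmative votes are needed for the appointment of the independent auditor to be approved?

14

The appointment of the independent auditor requires a majority of the entire Board of Managers (26).
A majority of 26 is 14.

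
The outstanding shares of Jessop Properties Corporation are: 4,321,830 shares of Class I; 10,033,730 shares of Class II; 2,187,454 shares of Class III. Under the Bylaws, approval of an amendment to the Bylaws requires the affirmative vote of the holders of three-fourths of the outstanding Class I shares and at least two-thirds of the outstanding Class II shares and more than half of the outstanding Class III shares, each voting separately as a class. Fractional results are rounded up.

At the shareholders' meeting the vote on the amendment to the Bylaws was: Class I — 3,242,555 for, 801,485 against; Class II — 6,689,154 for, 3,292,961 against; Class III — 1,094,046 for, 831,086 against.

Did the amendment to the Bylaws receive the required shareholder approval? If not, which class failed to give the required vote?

Approved — every class gave the required vote.

Class I: 3/4 of 4321830 = 3241372.50, rounded up to 3241373; 3,241,373 required, 3,242,555 in favor — approved.
Class II: 2/3 of 10033730 = 6689153.33, rounded up to 6689154; 6,689,154 required, 6,689,154 in favor — approved.
Class III: a majority of 2187454 is 1093728; 1,093,728 required, 1,094,046 in favor — approved.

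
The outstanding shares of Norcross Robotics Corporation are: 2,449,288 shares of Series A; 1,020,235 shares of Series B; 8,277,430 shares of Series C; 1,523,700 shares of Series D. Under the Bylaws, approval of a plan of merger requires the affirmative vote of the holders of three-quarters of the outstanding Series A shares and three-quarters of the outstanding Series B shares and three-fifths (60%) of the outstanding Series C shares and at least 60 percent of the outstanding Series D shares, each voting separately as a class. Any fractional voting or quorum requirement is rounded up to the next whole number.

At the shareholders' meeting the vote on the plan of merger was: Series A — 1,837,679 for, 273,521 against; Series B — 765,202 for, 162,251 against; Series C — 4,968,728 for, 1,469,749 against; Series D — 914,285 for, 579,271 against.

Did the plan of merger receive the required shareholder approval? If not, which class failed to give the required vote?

Approved — every class gave the required vote.

Series A: 3/4 of 2449288 = 1836966; 1,836,966 required, 1,837,679 in favor — approved.
Series B: 3/4 of 1020235 = 765176.25, rounded up to 765177; 765,177 required, 765,202 in favor — approved.
Series C: 3/5 of 8277430 = 4966458; 4,966,458 required, 4,968,728 in favor — approved.
Series D: 3/5 of 1523700 = 914220; 914,220 required, 914,285 in favor — approved.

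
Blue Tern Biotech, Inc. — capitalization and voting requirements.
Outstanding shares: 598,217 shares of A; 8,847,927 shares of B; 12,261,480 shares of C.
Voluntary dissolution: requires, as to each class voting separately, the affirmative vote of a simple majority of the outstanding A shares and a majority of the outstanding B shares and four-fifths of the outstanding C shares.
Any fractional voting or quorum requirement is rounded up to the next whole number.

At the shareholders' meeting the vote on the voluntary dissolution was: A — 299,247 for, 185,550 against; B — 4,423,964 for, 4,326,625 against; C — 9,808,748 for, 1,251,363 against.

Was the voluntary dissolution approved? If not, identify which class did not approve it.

A: a majority of 598217 is 299109; 299,109 required, 299,247 in favor — approved.
B: a majority of 8847927 is 4423964; 4,423,964 required, 4,423,964 in favor — approved.
C: 4/5 of 12261480 = 9809184; 9,809,184 required, 9,808,748 in favor — not approved.

Not approved — the C shares did not give the required vote.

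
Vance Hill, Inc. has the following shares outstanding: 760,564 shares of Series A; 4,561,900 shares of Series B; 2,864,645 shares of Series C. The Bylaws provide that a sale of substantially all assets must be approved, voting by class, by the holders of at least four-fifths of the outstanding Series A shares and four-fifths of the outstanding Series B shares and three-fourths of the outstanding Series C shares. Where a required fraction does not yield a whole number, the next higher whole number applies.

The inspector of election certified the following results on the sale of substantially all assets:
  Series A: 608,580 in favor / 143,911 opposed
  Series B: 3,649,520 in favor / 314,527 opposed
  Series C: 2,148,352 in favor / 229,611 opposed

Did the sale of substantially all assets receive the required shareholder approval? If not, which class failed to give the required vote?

Series A: 4/5 of 760564 = 608451.20, rounded up to 608452; 608,452 required, 608,580 in favor — approved.
Series B: 4/5 of 4561900 = 3649520; 3,649,520 required, 3,649,520 in favor — approved.
Series C: 3/4 of 2864645 = 2148483.75, rounded up to 2148484; 2,148,484 required, 2,148,352 in favor — not approved.

Not approved — the Series C shares did not give the required vote.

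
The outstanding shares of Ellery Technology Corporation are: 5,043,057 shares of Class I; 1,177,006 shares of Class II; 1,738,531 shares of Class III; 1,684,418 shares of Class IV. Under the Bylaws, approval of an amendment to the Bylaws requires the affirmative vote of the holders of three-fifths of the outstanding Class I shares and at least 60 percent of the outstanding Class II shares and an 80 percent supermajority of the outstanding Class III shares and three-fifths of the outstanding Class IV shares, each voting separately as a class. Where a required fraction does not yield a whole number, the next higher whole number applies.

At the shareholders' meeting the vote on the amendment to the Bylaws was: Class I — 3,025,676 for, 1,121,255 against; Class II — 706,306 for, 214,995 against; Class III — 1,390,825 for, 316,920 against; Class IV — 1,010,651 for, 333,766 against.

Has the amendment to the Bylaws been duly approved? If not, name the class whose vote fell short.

Not approved — the Class I shares did not give the required vote.

Class I: 3/5 of 5043057 = 3025834.20, rounded up to 3025835; 3,025,835 required, 3,025,676 in favor — not approved.
Class II: 3/5 of 1177006 = 706203.60, rounded up to 706204; 706,204 required, 706,306 in favor — approved.
Class III: 4/5 of 1738531 = 1390824.80, rounded up to 1390825; 1,390,825 required, 1,390,825 in favor — approved.
Class IV: 3/5 of 1684418 = 1010650.80, rounded up to 1010651; 1,010,651 required, 1,010,651 in favor — approved.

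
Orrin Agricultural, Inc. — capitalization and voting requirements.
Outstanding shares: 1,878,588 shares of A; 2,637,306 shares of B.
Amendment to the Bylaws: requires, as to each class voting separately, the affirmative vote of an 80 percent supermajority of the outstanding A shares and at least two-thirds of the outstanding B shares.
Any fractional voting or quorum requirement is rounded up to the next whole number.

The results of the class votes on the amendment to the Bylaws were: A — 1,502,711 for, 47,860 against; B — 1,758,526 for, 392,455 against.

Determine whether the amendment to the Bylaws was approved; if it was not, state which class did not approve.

A: 4/5 of 1878588 = 1502870.40, rounded up to 1502871; 1,502,871 required, 1,502,711 in favor — not approved.
B: 2/3 of 2637306 = 1758204; 1,758,204 required, 1,758,526 in favor — approved.

Not approved — the A shares did not give the required vote.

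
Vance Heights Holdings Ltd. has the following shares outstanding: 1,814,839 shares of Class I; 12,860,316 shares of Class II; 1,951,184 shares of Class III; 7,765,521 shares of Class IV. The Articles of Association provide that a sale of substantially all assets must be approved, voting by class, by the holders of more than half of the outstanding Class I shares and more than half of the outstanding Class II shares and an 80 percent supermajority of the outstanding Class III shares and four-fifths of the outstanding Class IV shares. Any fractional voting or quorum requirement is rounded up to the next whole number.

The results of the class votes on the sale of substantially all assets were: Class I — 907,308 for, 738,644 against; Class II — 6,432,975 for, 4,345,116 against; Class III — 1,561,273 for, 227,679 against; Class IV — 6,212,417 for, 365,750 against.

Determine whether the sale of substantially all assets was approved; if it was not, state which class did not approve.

Not approved — the Class I shares did not give the required vote.

Class I: a majority of 1814839 is 907420; 907,420 required, 907,308 in favor — not approved.
Class II: a majority of 12860316 is 6430159; 6,430,159 required, 6,432,975 in favor — approved.
Class III: 4/5 of 1951184 = 1560947.20, rounded up to 1560948; 1,560,948 required, 1,561,273 in favor — approved.
Class IV: 4/5 of 7765521 = 6212416.80, rounded up to 6212417; 6,212,417 required, 6,212,417 in favor — approved.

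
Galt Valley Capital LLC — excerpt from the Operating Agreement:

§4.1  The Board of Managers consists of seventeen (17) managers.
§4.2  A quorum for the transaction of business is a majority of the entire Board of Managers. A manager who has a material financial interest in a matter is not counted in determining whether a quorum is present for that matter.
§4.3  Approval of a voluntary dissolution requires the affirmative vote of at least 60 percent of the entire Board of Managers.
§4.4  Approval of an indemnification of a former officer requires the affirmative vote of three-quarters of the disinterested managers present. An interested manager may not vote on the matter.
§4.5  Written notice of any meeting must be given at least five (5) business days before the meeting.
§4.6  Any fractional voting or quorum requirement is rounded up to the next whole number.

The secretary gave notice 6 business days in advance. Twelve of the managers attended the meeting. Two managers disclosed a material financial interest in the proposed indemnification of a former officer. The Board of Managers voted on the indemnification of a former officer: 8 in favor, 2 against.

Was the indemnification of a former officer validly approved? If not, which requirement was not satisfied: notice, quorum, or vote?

Valid — all requirements satisfied.

Notice: 6 business days given; 5 required (6 ≥ 5). Satisfied.
Quorum: 12 present, but the 2 interested managers do not count, leaving 10. Quorum is 9. Satisfied.
Vote: the indemnification of a former officer requires three-fourths of the disinterested managers present (12 − 2 = 10). 3/4 of 10 = 7.50, rounded up to 8, so 8 affirmative votes are needed; 8 voted in favor. Satisfied.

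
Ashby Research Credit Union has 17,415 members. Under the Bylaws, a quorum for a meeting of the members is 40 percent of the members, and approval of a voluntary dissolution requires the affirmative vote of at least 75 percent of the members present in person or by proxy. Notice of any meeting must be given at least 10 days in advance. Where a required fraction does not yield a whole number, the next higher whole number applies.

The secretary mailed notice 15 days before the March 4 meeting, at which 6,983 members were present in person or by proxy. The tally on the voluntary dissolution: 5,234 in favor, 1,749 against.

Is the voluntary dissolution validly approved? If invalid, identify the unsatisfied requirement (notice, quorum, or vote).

Invalid — vote requirement not satisfied.

Notice: 15 days given; 10 required. Satisfied.
Quorum: 40% of 17,415 = 6,966; 6,983 present. Satisfied.
Vote: requires three-fourths of those present (6,983); 3/4 of 6983 = 5237.25, rounded up to 5238, so 5,238 needed; 5,234 in favor. Not satisfied.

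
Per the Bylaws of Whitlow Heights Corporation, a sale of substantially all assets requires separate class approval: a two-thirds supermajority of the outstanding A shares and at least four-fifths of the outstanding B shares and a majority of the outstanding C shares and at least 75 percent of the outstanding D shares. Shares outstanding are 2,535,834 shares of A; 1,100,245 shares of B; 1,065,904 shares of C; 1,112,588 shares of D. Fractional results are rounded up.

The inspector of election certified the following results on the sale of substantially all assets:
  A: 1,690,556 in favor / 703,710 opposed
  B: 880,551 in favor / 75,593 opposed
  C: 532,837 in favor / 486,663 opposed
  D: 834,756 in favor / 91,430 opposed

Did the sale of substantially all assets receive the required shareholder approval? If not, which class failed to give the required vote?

Not approved — the C shares did not give the required vote.

A: 2/3 of 2535834 = 1690556; 1,690,556 required, 1,690,556 in favor — approved.
B: 4/5 of 1100245 = 880196; 880,196 required, 880,551 in favor — approved.
C: a majority of 1065904 is 532953; 532,953 required, 532,837 in favor — not approved.
D: 3/4 of 1112588 = 834441; 834,441 required, 834,756 in favor — approved.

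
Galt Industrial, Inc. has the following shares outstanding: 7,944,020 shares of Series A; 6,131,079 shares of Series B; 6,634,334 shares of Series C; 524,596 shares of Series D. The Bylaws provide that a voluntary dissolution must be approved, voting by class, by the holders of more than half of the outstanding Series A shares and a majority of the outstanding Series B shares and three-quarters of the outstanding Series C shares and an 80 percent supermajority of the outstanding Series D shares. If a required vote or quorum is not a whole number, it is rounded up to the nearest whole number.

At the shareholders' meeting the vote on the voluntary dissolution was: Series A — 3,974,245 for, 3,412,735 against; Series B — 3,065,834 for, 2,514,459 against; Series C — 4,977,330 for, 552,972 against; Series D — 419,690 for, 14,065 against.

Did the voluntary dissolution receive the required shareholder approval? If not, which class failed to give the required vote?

Approved — every class gave the required vote.

Series A: a majority of 7944020 is 3972011; 3,972,011 required, 3,974,245 in favor — approved.
Series B: a majority of 6131079 is 3065540; 3,065,540 required, 3,065,834 in favor — approved.
Series C: 3/4 of 6634334 = 4975750.50, rounded up to 4975751; 4,975,751 required, 4,977,330 in favor — approved.
Series D: 4/5 of 524596 = 419676.80, rounded up to 419677; 419,677 required, 419,690 in favor — approved.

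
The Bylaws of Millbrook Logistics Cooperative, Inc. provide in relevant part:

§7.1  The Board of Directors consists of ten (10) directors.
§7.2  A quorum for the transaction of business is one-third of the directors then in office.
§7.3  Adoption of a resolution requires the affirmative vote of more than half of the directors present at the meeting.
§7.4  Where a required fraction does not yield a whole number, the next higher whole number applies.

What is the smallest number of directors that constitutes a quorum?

4

1/3 of 10 = 3.33, rounded up to 4.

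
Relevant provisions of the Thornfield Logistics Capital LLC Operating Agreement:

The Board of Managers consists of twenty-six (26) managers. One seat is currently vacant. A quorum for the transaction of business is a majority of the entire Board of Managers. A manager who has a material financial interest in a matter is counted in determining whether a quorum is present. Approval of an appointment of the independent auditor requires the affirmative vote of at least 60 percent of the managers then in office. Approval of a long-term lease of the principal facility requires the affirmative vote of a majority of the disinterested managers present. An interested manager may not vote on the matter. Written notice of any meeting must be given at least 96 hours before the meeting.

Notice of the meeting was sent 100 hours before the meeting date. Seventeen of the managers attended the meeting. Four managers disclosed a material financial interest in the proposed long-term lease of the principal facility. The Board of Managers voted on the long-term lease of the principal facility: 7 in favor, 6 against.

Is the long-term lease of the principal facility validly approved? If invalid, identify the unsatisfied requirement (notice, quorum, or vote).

Valid — all requirements satisfied.

Notice: 100 hours given; 96 required (100 ≥ 96). Satisfied.
Quorum: 17 present (interested managers count toward quorum); quorum is 14. Satisfied.
Vote: the long-term lease of the principal facility requires a majority of the disinterested managers present (17 − 4 = 13). A majority of 13 is 7, so 7 affirmative votes are needed; 7 voted in favor. Satisfied.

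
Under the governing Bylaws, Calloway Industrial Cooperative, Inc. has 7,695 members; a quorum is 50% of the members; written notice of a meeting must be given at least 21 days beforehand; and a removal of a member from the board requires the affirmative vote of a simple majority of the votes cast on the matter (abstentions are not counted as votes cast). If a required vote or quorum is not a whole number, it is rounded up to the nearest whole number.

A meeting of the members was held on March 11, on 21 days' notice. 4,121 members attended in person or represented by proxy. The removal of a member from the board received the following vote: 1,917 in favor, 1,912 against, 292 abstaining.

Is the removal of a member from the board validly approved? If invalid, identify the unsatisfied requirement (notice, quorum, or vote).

Valid — all requirements satisfied.

Notice: 21 days given; 21 required. Satisfied.
Quorum: 50% of 7,695 = 3,847.50, rounded up to 3,848; 4,121 present. Satisfied.
Vote: requires a majority of the votes cast (4,121 − 292 abstaining = 3,829); a majority of 3829 is 1915, so 1,915 needed; 1,917 in favor. Satisfied.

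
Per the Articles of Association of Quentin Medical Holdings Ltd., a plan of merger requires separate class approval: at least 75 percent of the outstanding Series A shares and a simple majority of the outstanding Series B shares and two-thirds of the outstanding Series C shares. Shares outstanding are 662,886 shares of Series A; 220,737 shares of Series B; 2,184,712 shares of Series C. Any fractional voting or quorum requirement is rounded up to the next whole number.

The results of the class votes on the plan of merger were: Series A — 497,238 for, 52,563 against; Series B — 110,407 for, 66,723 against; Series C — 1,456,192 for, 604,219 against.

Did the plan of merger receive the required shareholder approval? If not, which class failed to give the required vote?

Not approved — the Series C shares did not give the required vote.

Series A: 3/4 of 662886 = 497164.50, rounded up to 497165; 497,165 required, 497,238 in favor — approved.
Series B: a majority of 220737 is 110369; 110,369 required, 110,407 in favor — approved.
Series C: 2/3 of 2184712 = 1456474.67, rounded up to 1456475; 1,456,475 required, 1,456,192 in favor — not approved.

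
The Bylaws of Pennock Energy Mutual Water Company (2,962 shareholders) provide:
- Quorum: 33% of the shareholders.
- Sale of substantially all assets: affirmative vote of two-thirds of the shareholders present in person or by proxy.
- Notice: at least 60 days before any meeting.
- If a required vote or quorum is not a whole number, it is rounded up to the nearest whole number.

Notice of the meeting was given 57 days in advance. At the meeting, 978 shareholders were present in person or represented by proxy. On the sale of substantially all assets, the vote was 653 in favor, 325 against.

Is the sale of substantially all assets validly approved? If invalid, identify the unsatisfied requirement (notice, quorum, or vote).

Notice: 57 days given; 60 required. Not satisfied.
Quorum: 33% of 2,962 = 977.46, rounded up to 978; 978 present. Satisfied.
Vote: requires two-thirds of those present (978); 2/3 of 978 = 652, so 652 needed; 653 in favor. Satisfied.

Invalid — notice requirement not satisfied.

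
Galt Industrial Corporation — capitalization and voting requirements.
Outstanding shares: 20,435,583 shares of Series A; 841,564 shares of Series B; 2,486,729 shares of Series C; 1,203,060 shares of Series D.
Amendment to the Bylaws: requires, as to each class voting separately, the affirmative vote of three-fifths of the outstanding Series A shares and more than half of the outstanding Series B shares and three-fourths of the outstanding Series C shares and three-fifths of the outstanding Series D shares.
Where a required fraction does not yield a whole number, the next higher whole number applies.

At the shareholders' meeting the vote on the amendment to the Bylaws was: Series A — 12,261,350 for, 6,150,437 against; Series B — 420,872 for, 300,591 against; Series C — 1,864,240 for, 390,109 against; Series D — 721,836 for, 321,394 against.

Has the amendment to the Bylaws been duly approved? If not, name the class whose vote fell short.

Series A: 3/5 of 20435583 = 12261349.80, rounded up to 12261350; 12,261,350 required, 12,261,350 in favor — approved.
Series B: a majority of 841564 is 420783; 420,783 required, 420,872 in favor — approved.
Series C: 3/4 of 2486729 = 1865046.75, rounded up to 1865047; 1,865,047 required, 1,864,240 in favor — not approved.
Series D: 3/5 of 1203060 = 721836; 721,836 required, 721,836 in favor — approved.

Not approved — the Series C shares did not give the required vote.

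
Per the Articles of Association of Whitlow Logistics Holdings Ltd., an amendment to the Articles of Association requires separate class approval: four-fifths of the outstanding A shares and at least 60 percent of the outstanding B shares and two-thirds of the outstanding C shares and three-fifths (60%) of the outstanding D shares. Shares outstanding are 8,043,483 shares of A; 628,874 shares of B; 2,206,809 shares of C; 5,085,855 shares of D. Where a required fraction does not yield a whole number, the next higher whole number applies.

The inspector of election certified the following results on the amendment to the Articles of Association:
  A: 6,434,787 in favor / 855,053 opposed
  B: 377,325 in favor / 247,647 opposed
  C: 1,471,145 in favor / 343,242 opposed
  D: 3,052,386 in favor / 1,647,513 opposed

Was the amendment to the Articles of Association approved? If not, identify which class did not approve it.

Not approved — the C shares did not give the required vote.

A: 4/5 of 8043483 = 6434786.40, rounded up to 6434787; 6,434,787 required, 6,434,787 in favor — approved.
B: 3/5 of 628874 = 377324.40, rounded up to 377325; 377,325 required, 377,325 in favor — approved.
C: 2/3 of 2206809 = 1471206; 1,471,206 required, 1,471,145 in favor — not approved.
D: 3/5 of 5085855 = 3051513; 3,051,513 required, 3,052,386 in favor — approved.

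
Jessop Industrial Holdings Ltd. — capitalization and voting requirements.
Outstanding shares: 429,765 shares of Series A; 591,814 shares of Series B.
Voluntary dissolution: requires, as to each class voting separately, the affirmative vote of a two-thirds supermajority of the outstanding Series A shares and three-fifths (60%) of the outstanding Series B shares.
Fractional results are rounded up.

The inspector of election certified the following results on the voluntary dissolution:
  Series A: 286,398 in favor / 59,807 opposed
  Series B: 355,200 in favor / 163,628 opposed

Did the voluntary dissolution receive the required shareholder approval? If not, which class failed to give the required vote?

Not approved — the Series A shares did not give the required vote.

Series A: 2/3 of 429765 = 286510; 286,510 required, 286,398 in favor — not approved.
Series B: 3/5 of 591814 = 355088.40, rounded up to 355089; 355,089 required, 355,200 in favor — approved.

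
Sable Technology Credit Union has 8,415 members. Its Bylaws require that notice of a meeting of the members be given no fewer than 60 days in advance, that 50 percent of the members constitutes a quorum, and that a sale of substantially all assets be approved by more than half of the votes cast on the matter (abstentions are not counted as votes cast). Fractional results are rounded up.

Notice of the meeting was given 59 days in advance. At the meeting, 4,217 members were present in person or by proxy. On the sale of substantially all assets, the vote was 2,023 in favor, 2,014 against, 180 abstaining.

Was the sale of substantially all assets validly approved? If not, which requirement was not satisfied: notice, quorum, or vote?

Invalid — notice requirement not satisfied.

Notice: 59 days given; 60 required. Not satisfied.
Quorum: 50% of 8,415 = 4,207.50, rounded up to 4,208; 4,217 present. Satisfied.
Vote: requires a majority of the votes cast (4,217 − 180 abstaining = 4,037); a majority of 4037 is 2019, so 2,019 needed; 2,023 in favor. Satisfied.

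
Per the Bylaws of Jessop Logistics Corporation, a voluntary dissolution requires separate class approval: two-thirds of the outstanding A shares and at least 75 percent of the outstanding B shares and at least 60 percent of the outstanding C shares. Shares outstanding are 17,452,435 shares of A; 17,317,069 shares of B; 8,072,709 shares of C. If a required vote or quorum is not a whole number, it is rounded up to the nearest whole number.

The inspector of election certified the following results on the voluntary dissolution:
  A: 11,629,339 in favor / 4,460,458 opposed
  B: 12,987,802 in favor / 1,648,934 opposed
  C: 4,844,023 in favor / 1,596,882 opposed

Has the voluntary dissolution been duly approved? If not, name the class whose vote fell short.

A: 2/3 of 17452435 = 11634956.67, rounded up to 11634957; 11,634,957 required, 11,629,339 in favor — not approved.
B: 3/4 of 17317069 = 12987801.75, rounded up to 12987802; 12,987,802 required, 12,987,802 in favor — approved.
C: 3/5 of 8072709 = 4843625.40, rounded up to 4843626; 4,843,626 required, 4,844,023 in favor — approved.

Not approved — the A shares did not give the required vote.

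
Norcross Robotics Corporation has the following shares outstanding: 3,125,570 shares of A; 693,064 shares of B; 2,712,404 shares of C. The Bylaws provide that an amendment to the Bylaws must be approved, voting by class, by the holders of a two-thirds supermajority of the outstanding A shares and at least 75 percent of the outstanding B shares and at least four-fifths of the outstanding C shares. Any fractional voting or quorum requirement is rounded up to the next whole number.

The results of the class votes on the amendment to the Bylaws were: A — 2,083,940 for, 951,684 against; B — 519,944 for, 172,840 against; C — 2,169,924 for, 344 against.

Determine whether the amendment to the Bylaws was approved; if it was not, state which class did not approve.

A: 2/3 of 3125570 = 2083713.33, rounded up to 2083714; 2,083,714 required, 2,083,940 in favor — approved.
B: 3/4 of 693064 = 519798; 519,798 required, 519,944 in favor — approved.
C: 4/5 of 2712404 = 2169923.20, rounded up to 2169924; 2,169,924 required, 2,169,924 in favor — approved.

Approved — every class gave the required vote.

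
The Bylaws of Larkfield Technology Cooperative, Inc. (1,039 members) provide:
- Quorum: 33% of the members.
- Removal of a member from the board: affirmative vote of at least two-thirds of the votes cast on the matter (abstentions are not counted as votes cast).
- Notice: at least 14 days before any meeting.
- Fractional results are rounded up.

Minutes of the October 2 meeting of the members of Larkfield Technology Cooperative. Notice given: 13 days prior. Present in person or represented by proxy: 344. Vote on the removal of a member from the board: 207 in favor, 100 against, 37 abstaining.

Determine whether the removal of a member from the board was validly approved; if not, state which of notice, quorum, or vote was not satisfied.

Invalid — notice requirement not satisfied.

Notice: 13 days given; 14 required. Not satisfied.
Quorum: 33% of 1,039 = 342.87, rounded up to 343; 344 present. Satisfied.
Vote: requires two-thirds of the votes cast (344 − 37 abstaining = 307); 2/3 of 307 = 204.67, rounded up to 205, so 205 needed; 207 in favor. Satisfied.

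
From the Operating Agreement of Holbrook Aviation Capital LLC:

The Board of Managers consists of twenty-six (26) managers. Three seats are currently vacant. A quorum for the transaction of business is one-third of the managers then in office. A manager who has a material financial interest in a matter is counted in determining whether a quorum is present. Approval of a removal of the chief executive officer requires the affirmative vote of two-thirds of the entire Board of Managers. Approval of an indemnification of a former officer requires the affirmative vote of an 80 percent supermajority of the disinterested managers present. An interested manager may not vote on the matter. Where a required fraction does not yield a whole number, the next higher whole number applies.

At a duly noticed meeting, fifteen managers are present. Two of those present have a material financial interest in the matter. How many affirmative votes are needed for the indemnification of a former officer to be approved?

The indemnification of a former officer requires four-fifths of the disinterested managers present (15 − 2 = 13).
4/5 of 13 = 10.40, rounded up to 11.

11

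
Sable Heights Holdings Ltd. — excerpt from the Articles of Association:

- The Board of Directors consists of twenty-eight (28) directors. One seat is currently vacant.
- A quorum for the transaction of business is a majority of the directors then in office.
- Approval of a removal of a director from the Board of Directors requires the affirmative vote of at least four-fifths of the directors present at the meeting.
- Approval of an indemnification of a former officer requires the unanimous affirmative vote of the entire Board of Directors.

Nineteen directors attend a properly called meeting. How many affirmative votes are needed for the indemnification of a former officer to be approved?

The indemnification of a former officer requires the unanimous vote of the entire Board of Directors (28).
Unanimous means all 28.
(Only 19 can vote, so the indemnification of a former officer cannot pass at this meeting, but the required vote is still 28.)

28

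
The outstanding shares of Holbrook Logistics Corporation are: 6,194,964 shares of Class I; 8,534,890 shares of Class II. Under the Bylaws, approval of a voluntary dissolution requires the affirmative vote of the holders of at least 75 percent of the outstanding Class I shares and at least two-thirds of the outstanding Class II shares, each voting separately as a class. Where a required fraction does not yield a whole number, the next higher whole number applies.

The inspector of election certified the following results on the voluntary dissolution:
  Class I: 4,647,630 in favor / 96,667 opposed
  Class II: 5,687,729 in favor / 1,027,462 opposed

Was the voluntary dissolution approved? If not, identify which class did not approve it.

Class I: 3/4 of 6194964 = 4646223; 4,646,223 required, 4,647,630 in favor — approved.
Class II: 2/3 of 8534890 = 5689926.67, rounded up to 5689927; 5,689,927 required, 5,687,729 in favor — not approved.

Not approved — the Class II shares did not give the required vote.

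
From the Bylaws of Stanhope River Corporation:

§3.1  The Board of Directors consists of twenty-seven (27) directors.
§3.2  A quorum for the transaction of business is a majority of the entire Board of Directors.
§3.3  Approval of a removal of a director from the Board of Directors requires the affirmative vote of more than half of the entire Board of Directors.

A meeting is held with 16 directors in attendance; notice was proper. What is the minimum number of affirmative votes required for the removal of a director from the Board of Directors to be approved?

14

The removal of a director from the Board of Directors requires a majority of the entire Board of Directors (27).
A majority of 27 is 14.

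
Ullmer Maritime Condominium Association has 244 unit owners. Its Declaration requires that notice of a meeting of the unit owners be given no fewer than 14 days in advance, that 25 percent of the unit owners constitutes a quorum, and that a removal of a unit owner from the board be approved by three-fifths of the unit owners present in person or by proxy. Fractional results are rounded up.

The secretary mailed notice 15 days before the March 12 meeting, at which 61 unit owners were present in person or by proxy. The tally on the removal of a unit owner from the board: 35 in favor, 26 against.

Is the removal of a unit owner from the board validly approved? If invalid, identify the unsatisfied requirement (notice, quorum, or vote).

Notice: 15 days given; 14 required. Satisfied.
Quorum: 25% of 244 = 61; 61 present. Satisfied.
Vote: requires three-fifths of those present (61); 3/5 of 61 = 36.60, rounded up to 37, so 37 needed; 35 in favor. Not satisfied.

Invalid — vote requirement not satisfied.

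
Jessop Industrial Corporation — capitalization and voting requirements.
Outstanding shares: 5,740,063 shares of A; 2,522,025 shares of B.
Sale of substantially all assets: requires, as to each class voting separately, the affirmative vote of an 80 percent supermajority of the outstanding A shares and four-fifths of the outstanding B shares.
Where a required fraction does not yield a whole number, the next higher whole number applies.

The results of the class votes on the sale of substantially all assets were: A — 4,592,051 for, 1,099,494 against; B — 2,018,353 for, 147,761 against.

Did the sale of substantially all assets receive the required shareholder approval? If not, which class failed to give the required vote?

A: 4/5 of 5740063 = 4592050.40, rounded up to 4592051; 4,592,051 required, 4,592,051 in favor — approved.
B: 4/5 of 2522025 = 2017620; 2,017,620 required, 2,018,353 in favor — approved.

Approved — every class gave the required vote.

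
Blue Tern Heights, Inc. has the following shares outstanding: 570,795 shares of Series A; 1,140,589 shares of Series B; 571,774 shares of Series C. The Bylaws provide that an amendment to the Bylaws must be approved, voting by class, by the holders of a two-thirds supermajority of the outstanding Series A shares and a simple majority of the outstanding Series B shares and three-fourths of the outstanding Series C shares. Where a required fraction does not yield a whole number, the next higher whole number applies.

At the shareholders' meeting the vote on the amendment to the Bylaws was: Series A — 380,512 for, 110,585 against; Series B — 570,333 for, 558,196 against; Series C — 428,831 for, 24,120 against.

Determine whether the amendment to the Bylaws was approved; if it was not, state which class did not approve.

Series A: 2/3 of 570795 = 380530; 380,530 required, 380,512 in favor — not approved.
Series B: a majority of 1140589 is 570295; 570,295 required, 570,333 in favor — approved.
Series C: 3/4 of 571774 = 428830.50, rounded up to 428831; 428,831 required, 428,831 in favor — approved.

Not approved — the Series A shares did not give the required vote.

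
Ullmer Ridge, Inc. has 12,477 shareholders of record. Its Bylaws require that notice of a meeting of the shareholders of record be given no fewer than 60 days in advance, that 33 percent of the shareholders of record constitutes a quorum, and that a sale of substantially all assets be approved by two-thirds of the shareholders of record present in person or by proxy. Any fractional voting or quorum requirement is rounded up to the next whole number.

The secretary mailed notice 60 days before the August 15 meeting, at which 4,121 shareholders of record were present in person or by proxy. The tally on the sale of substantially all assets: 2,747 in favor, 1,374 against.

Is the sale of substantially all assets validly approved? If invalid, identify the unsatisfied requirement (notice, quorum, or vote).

Notice: 60 days given; 60 required. Satisfied.
Quorum: 33% of 12,477 = 4,117.41, rounded up to 4,118; 4,121 present. Satisfied.
Vote: requires two-thirds of those present (4,121); 2/3 of 4121 = 2747.33, rounded up to 2748, so 2,748 needed; 2,747 in favor. Not satisfied.

Invalid — vote requirement not satisfied.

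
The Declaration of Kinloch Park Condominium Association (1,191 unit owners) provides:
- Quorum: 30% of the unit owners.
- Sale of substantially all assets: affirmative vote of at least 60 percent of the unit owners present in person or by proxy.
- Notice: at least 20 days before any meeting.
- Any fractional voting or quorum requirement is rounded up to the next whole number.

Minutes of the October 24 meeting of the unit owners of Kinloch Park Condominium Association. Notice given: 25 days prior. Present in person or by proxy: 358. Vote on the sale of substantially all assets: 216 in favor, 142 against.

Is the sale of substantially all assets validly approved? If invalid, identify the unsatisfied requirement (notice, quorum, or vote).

Notice: 25 days given; 20 required. Satisfied.
Quorum: 30% of 1,191 = 357.30, rounded up to 358; 358 present. Satisfied.
Vote: requires three-fifths of those present (358); 3/5 of 358 = 214.80, rounded up to 215, so 215 needed; 216 in favor. Satisfied.

Valid — all requirements satisfied.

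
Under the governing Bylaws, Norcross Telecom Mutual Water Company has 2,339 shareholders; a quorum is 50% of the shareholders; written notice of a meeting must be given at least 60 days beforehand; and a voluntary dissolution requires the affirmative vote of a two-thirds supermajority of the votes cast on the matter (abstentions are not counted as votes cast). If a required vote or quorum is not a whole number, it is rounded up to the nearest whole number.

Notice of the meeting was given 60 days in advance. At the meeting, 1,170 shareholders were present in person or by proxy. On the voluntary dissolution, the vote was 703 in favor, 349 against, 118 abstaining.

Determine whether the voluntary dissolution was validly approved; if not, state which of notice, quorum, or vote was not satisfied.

Notice: 60 days given; 60 required. Satisfied.
Quorum: 50% of 2,339 = 1,169.50, rounded up to 1,170; 1,170 present. Satisfied.
Vote: requires two-thirds of the votes cast (1,170 − 118 abstaining = 1,052); 2/3 of 1052 = 701.33, rounded up to 702, so 702 needed; 703 in favor. Satisfied.

Valid — all requirements satisfied.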